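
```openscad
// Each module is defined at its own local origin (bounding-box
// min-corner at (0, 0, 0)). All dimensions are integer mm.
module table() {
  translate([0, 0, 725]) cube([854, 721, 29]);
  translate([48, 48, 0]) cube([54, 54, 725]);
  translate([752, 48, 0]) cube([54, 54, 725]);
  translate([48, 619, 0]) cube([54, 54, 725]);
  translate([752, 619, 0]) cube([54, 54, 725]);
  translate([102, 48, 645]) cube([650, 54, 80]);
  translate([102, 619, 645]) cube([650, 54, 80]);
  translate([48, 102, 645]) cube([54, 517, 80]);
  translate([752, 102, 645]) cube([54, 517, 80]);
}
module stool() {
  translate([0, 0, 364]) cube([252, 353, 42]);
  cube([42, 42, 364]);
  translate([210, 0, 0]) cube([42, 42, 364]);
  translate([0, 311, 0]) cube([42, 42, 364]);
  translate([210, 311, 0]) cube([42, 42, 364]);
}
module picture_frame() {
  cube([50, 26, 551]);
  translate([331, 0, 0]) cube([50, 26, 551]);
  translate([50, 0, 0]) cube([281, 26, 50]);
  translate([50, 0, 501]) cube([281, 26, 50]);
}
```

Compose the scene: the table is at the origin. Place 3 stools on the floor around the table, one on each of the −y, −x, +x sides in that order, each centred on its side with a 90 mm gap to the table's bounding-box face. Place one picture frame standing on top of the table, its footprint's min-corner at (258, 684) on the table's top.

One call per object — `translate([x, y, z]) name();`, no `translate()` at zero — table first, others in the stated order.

table();
translate([301, -443, 0]) stool();
translate([-342, 184, 0]) stool();
translate([944, 184, 0]) stool();
translate([258, 684, 754]) picture_frame();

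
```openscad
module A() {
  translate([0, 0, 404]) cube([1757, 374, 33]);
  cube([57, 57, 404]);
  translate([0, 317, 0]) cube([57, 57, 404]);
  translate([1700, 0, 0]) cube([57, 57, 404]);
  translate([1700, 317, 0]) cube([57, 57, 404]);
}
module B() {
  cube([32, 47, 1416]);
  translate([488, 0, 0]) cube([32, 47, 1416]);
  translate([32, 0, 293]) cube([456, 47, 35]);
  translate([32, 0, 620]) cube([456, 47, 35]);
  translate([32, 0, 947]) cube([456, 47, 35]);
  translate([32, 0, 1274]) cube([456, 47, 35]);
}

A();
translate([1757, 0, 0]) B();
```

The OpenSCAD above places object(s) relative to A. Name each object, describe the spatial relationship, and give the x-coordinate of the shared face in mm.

A is a bench. B is a ladder. The ladder is against the bench's +x side, with their −y faces flush. The x-coordinate of the shared face is 1757 mm.

The bench's +x face and the ladder's −x face are both at x = 1757 mm.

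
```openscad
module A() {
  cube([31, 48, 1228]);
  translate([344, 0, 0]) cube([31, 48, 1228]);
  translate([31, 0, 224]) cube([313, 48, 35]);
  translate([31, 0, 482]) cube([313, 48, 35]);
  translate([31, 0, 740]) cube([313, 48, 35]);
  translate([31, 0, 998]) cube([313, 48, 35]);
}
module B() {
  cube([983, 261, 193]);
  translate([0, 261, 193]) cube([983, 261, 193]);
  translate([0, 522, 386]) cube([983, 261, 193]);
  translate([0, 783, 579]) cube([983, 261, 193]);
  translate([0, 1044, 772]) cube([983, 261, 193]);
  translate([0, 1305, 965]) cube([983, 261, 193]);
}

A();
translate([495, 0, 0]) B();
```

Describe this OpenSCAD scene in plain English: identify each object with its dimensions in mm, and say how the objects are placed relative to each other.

A is a straight ladder. Two 31×48 mm vertical rails, 1228 mm tall, stand 375 mm apart (outside-to-outside) with their front faces coplanar on the −y side. 4 rungs, each 48 mm deep and 35 mm tall, span between the inner faces of the rails, front faces flush with the rails. The lowest rung's underside is at z = 224 mm and rungs are spaced 258 mm apart (underside to underside).

B is a run of 6 identical solid stair steps. Each tread is 983×261 mm and each step block is 193 mm high. Step 1 rests on the floor; step k is offset from step 1 by (k−1)×261 mm in y and (k−1)×193 mm in z.

The staircase is on the floor beside the ladder on its +x side.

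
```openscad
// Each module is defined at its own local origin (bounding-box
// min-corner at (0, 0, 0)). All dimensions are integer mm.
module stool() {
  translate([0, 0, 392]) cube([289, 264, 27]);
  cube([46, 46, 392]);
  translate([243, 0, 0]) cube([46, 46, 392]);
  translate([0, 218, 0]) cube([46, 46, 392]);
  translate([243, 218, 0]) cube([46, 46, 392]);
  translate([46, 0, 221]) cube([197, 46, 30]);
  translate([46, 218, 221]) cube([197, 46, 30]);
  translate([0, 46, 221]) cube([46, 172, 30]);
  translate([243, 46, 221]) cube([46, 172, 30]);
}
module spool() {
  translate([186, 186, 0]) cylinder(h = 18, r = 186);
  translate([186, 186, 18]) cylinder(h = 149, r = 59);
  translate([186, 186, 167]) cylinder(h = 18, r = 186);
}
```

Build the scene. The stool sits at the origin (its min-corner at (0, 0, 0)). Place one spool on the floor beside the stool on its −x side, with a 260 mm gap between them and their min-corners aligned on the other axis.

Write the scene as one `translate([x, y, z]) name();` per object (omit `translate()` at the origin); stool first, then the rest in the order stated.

stool();
translate([-632, 0, 0]) spool();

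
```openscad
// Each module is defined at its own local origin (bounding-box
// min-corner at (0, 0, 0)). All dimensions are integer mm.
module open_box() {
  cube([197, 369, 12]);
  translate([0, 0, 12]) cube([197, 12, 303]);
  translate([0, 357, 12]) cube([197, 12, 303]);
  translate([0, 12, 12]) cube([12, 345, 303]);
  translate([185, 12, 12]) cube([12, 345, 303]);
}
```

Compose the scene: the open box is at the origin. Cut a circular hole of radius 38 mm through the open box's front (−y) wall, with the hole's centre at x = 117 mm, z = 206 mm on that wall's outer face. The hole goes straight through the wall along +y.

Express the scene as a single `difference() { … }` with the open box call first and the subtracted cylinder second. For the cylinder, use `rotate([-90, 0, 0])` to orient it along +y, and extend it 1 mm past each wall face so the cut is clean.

difference() {
  open_box();
  translate([117, -1, 206]) rotate([-90, 0, 0]) cylinder(h = 14, r = 38);
}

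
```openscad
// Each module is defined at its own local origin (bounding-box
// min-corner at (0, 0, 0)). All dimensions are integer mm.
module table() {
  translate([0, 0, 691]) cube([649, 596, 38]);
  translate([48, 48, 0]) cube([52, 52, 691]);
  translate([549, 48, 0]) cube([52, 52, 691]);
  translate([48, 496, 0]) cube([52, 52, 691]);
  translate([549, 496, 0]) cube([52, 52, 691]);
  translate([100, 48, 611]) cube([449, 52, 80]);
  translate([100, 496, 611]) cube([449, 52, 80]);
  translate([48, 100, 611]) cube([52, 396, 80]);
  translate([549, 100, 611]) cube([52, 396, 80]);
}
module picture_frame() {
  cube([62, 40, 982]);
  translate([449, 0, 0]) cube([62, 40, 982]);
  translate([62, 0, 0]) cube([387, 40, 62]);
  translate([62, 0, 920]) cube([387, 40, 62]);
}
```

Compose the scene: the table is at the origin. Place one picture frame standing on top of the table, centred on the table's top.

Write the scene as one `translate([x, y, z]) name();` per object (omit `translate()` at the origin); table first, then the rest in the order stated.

table();
translate([69, 278, 729]) picture_frame();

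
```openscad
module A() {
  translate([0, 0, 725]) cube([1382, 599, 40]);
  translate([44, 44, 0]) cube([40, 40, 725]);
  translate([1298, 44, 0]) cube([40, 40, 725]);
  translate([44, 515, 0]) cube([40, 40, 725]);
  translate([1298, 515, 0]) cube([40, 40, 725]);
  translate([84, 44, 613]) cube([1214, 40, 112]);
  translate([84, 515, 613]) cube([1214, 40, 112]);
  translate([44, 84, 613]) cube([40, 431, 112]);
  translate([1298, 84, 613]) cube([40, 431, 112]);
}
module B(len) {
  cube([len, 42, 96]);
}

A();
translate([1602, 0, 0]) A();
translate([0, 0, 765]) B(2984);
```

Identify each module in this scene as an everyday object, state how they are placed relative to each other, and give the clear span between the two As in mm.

Second table starts at x = 1602; first ends at x = 1382; clear span = 1602 − 1382 = 220 mm.

A is a table. B is a beam. A beam spans the tops of two tables. The clear span between the two tables is 220 mm.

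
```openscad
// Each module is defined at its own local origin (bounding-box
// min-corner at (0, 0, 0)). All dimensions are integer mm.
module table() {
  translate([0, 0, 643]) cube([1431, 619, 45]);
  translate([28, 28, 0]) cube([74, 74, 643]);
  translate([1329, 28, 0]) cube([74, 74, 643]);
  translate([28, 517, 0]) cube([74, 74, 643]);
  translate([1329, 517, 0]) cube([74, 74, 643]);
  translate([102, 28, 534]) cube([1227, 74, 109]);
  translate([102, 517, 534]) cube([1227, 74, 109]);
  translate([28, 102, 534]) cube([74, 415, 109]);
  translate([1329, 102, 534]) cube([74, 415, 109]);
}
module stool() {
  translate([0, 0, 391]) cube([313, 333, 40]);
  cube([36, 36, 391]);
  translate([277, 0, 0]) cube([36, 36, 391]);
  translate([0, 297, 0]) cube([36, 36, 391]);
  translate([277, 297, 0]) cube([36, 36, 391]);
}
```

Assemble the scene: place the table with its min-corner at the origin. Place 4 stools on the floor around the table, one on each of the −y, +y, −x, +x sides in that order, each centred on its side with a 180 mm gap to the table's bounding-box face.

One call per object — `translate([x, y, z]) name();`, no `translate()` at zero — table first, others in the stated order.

table();
translate([559, -513, 0]) stool();
translate([559, 799, 0]) stool();
translate([-493, 143, 0]) stool();
translate([1611, 143, 0]) stool();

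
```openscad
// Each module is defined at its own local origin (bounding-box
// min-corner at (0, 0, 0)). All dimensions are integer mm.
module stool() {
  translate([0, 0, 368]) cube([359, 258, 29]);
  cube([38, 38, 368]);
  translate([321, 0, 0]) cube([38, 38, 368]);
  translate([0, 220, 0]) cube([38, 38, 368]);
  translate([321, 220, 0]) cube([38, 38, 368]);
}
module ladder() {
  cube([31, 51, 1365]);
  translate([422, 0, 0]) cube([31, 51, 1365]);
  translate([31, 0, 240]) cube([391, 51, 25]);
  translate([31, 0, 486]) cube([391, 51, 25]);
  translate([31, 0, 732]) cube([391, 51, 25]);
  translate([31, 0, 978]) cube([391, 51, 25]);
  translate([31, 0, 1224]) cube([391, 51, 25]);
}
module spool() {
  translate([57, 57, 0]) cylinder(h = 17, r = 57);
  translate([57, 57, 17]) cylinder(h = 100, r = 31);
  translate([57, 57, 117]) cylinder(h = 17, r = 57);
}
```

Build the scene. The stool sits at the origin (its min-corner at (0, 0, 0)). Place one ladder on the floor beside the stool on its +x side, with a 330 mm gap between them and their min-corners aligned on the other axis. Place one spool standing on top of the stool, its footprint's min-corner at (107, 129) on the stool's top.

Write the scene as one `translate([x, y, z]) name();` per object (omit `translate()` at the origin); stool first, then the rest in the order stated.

stool();
translate([689, 0, 0]) ladder();
translate([107, 129, 397]) spool();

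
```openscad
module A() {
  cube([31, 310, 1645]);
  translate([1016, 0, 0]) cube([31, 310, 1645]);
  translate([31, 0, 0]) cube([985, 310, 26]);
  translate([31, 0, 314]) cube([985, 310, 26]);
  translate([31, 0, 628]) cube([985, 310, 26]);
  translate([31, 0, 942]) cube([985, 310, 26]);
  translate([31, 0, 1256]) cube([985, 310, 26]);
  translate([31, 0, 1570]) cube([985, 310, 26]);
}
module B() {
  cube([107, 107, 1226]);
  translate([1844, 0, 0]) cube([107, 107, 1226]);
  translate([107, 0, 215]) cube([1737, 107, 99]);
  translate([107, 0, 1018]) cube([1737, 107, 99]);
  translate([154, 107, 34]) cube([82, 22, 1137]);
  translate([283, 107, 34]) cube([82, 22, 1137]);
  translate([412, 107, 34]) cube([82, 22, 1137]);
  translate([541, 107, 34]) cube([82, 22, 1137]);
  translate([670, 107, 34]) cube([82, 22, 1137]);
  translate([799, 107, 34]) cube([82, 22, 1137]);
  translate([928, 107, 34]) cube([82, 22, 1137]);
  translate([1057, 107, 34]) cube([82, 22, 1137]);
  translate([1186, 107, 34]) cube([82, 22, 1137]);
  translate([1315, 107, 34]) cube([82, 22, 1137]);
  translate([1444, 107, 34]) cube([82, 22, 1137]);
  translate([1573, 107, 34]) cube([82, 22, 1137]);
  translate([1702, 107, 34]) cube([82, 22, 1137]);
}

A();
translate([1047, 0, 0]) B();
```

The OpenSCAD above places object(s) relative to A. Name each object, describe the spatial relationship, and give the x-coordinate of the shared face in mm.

A is a bookshelf. B is a fence section. The fence section is against the bookshelf's +x side, with their −y faces flush. The x-coordinate of the shared face is 1047 mm.

The bookshelf's +x face and the fence section's −x face are both at x = 1047 mm.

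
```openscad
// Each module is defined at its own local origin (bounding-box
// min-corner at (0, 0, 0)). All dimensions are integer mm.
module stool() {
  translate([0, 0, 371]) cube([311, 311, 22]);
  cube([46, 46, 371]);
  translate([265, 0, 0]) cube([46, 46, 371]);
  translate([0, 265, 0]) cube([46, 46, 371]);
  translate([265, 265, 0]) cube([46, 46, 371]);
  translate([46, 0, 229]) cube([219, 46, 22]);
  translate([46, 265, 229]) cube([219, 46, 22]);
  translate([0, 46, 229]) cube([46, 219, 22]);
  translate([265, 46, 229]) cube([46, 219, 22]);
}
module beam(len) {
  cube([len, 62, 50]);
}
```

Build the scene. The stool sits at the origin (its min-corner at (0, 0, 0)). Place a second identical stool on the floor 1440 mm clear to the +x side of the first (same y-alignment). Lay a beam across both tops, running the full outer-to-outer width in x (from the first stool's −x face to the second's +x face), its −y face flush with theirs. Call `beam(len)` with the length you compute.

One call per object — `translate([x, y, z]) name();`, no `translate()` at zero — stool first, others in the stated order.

stool();
translate([1751, 0, 0]) stool();
translate([0, 0, 393]) beam(2062);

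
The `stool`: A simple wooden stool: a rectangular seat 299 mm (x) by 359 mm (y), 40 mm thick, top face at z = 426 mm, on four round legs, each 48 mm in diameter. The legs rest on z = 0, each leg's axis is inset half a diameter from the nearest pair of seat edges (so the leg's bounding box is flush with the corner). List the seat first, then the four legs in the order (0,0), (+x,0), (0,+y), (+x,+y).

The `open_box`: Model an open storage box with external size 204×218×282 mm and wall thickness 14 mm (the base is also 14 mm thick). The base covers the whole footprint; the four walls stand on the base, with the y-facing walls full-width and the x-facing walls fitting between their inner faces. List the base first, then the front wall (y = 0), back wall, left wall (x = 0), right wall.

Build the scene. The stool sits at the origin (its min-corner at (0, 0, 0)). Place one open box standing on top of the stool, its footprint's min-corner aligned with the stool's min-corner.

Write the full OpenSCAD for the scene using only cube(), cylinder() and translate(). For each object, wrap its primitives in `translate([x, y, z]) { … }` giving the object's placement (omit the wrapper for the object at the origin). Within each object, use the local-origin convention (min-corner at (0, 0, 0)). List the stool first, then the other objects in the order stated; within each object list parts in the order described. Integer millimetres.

translate([0, 0, 386]) cube([299, 359, 40]);
translate([24, 24, 0]) cylinder(h = 386, r = 24);
translate([275, 24, 0]) cylinder(h = 386, r = 24);
translate([24, 335, 0]) cylinder(h = 386, r = 24);
translate([275, 335, 0]) cylinder(h = 386, r = 24);
translate([0, 0, 426]) {
  cube([204, 218, 14]);
  translate([0, 0, 14]) cube([204, 14, 268]);
  translate([0, 204, 14]) cube([204, 14, 268]);
  translate([0, 14, 14]) cube([14, 190, 268]);
  translate([190, 14, 14]) cube([14, 190, 268]);
}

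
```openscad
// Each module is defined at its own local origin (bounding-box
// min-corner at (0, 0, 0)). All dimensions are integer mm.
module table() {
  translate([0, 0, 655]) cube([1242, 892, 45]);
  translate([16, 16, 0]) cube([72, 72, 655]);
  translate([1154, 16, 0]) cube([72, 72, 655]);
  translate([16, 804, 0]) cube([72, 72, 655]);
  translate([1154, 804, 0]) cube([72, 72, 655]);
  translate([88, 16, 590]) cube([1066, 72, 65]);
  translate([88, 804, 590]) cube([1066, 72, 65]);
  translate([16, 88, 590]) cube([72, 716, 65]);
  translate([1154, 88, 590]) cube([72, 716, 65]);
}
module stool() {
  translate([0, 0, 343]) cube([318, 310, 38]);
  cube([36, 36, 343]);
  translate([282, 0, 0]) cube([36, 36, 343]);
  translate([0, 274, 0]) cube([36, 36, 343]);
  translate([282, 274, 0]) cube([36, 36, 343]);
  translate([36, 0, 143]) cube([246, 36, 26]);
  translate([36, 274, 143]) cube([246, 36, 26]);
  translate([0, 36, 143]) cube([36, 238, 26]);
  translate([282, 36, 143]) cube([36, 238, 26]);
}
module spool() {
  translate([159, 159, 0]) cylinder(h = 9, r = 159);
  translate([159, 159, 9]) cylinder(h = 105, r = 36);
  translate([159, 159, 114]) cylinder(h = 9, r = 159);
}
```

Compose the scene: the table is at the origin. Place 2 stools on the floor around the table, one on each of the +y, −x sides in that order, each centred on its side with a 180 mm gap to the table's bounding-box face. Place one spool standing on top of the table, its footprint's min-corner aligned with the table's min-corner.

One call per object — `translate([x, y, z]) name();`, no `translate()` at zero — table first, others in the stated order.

table();
translate([462, 1072, 0]) stool();
translate([-498, 291, 0]) stool();
translate([0, 0, 700]) spool();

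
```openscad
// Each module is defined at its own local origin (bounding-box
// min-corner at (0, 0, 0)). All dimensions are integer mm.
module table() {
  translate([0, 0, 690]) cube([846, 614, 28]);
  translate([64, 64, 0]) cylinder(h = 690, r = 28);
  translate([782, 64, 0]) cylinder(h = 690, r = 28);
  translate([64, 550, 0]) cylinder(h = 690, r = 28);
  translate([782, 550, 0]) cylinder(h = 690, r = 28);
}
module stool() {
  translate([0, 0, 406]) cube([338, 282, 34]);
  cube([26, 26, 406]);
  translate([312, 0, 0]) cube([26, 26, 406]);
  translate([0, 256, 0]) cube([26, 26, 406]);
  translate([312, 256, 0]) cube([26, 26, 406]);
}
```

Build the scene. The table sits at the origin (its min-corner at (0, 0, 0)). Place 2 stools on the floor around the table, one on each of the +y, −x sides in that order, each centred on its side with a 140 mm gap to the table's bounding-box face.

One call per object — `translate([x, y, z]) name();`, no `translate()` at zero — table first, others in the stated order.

table();
translate([254, 754, 0]) stool();
translate([-478, 166, 0]) stool();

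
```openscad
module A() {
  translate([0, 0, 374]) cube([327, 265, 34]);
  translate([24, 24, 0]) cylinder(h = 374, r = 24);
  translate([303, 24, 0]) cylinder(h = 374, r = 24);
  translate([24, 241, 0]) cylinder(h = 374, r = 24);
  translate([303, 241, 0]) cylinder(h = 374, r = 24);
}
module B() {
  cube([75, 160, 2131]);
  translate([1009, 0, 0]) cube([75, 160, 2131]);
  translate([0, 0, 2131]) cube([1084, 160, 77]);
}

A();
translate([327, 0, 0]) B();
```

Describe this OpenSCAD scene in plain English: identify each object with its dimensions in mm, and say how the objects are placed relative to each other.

A is a four-legged stool. The seat is 327×265 mm, 34 mm thick, top at z = 408 mm. It stands on four round legs, each 48 mm in diameter, from z = 0 to the seat underside, each leg's axis is inset half a diameter from the nearest pair of seat edges (so the leg's bounding box is flush with the corner).

B is a door frame. The clear opening is 934 mm wide and 2131 mm high. Two 75 mm wide jambs, 160 mm deep, stand either side of the opening from the floor to the top of the opening. A 77 mm thick head sits across the top of both jambs, spanning the full outside width of the frame.

The door frame is against the stool's +x side, with their −y faces flush.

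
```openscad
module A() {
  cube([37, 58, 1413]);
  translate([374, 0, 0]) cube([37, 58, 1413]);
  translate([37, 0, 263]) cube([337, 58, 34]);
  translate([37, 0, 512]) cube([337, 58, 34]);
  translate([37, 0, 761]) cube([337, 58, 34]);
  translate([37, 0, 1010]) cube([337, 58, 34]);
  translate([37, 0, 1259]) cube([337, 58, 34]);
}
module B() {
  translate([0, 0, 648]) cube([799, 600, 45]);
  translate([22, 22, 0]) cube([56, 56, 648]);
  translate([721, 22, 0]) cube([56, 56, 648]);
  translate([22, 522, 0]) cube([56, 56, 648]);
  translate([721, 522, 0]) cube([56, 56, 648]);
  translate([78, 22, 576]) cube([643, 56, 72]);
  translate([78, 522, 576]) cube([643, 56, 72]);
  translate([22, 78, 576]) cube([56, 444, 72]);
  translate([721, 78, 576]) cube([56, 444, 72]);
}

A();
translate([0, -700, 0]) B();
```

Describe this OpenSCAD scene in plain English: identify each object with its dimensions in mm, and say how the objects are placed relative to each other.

A is a straight ladder. Two 37×58 mm vertical rails, 1413 mm tall, stand 411 mm apart (outside-to-outside) with their front faces coplanar on the −y side. 5 rungs, each 58 mm deep and 34 mm tall, span between the inner faces of the rails, front faces flush with the rails. The lowest rung's underside is at z = 263 mm and rungs are spaced 249 mm apart (underside to underside).

B is a table: top 799 mm (x) × 600 mm (y), 45 mm thick, upper face at z = 693 mm, on four 56×56 mm square legs, each inset 22 mm from the nearest pair of top edges, running from z = 0 to the bottom of the top. Four apron rails, 56 mm thick and 72 mm tall, run between adjacent legs with their top edges flush with the underside of the top and their outer faces flush with the legs' outer faces.

The table is on the floor beside the ladder on its −y side.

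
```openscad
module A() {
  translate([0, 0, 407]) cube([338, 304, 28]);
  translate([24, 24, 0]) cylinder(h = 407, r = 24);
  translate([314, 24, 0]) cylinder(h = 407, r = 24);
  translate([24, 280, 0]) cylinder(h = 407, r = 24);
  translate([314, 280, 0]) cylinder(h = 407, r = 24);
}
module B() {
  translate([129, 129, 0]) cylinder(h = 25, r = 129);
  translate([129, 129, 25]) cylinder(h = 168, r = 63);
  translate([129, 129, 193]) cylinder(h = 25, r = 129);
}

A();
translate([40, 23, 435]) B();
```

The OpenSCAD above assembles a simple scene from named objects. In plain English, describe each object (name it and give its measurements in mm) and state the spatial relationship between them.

A is a four-legged stool. The seat is 338×304 mm, 28 mm thick, top at z = 435 mm. It stands on four round legs, each 48 mm in diameter, from z = 0 to the seat underside, each leg's axis is inset half a diameter from the nearest pair of seat edges (so the leg's bounding box is flush with the corner).

B is a spool: two coaxial disc flanges of radius 129 mm and thickness 25 mm, joined by a core cylinder of radius 63 mm and height 168 mm. The lower flange rests on z = 0 and the three cylinders share a vertical axis.

The spool is on top of the stool, centred.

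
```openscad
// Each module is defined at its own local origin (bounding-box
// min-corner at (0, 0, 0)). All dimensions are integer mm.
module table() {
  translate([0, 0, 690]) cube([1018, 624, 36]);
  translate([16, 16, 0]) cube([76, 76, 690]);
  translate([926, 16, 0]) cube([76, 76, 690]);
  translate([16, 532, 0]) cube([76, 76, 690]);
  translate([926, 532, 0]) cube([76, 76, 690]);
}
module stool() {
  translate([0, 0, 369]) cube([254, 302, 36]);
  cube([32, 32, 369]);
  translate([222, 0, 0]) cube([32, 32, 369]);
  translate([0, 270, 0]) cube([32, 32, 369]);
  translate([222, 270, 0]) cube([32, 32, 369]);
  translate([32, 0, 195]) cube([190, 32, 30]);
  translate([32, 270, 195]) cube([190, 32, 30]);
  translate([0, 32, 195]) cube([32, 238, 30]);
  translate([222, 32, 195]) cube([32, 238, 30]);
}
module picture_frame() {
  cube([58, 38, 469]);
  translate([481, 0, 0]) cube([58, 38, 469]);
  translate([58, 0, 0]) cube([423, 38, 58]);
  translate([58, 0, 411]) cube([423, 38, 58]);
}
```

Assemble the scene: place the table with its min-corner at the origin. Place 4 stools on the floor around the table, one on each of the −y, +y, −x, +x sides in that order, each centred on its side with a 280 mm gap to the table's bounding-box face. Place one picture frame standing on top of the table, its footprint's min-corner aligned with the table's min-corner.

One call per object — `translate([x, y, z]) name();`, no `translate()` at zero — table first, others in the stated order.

table();
translate([382, -582, 0]) stool();
translate([382, 904, 0]) stool();
translate([-534, 161, 0]) stool();
translate([1298, 161, 0]) stool();
translate([0, 0, 726]) picture_frame();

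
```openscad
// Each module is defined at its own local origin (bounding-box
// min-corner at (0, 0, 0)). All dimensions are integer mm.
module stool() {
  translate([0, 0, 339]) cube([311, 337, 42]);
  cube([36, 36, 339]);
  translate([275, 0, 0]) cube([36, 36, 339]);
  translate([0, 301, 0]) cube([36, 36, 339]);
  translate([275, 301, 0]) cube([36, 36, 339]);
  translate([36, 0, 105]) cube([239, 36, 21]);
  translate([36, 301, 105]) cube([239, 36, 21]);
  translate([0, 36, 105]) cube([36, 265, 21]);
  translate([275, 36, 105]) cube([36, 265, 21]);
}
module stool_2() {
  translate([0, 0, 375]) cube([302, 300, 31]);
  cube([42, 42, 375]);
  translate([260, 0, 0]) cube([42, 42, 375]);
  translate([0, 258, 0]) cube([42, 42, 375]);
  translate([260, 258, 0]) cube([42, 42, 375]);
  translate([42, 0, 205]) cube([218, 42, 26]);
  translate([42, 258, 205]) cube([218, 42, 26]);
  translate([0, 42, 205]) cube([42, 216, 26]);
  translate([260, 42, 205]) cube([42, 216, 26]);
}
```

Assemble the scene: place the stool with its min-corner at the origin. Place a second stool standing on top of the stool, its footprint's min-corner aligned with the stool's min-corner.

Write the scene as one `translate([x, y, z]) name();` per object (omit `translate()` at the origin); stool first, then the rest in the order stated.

stool();
translate([0, 0, 381]) stool_2();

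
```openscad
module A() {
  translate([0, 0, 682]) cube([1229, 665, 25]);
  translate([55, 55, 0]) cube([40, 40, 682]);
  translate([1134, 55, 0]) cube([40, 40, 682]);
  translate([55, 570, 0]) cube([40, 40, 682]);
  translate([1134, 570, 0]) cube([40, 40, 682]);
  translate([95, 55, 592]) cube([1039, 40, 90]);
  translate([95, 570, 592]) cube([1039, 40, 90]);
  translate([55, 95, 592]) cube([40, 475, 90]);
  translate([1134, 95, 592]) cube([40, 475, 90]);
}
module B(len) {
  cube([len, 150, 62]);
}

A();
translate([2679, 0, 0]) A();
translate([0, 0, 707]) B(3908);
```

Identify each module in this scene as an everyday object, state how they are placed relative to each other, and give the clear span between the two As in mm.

Second table starts at x = 2679; first ends at x = 1229; clear span = 2679 − 1229 = 1450 mm.

A is a table. B is a beam. A beam spans the tops of two tables. The clear span between the two tables is 1450 mm.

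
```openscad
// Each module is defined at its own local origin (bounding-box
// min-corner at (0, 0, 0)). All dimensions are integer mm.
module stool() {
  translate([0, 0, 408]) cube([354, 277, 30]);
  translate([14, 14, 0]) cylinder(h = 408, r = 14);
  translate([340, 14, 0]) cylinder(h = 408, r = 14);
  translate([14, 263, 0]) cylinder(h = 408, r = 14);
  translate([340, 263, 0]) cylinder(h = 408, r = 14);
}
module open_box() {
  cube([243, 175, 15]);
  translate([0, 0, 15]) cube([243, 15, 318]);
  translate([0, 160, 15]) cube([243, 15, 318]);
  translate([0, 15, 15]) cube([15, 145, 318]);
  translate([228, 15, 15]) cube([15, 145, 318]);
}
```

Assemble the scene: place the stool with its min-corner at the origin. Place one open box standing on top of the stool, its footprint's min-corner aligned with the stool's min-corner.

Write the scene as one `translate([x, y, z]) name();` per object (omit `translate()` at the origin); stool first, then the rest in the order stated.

stool();
translate([0, 0, 438]) open_box();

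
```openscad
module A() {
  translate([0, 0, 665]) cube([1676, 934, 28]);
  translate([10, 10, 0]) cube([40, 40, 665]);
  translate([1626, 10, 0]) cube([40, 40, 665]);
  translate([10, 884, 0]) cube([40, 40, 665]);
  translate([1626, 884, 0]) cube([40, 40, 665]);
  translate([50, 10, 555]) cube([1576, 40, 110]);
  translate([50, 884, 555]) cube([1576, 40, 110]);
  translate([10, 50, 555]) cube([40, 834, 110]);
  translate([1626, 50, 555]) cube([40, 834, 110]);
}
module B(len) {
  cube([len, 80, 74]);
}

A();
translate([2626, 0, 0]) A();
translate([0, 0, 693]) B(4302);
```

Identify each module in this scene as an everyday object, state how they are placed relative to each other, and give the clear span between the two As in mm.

Second table starts at x = 2626; first ends at x = 1676; clear span = 2626 − 1676 = 950 mm.

A is a table. B is a beam. A beam spans the tops of two tables. The clear span between the two tables is 950 mm.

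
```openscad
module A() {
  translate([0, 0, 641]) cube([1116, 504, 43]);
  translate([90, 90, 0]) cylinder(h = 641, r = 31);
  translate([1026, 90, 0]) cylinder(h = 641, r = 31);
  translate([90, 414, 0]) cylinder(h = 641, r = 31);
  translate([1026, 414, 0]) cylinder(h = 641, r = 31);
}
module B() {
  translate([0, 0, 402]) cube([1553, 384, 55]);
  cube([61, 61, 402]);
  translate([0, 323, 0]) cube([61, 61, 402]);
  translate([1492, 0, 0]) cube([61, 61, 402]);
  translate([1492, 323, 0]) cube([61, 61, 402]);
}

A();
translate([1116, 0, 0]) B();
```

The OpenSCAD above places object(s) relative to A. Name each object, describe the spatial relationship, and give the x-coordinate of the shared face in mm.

A is a table. B is a bench. The bench is against the table's +x side, with their −y faces flush. The x-coordinate of the shared face is 1116 mm.

The table's +x face and the bench's −x face are both at x = 1116 mm.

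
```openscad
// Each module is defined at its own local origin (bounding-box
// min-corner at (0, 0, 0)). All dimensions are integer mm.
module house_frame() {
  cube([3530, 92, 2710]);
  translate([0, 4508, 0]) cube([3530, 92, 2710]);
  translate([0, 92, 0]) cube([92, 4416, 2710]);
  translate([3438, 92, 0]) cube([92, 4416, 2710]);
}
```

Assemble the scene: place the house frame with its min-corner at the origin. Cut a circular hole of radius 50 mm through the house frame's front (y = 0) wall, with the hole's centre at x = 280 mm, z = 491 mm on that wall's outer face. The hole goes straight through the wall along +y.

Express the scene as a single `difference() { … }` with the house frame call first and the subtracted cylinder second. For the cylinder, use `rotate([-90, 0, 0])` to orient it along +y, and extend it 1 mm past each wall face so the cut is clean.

difference() {
  house_frame();
  translate([280, -1, 491]) rotate([-90, 0, 0]) cylinder(h = 94, r = 50);
}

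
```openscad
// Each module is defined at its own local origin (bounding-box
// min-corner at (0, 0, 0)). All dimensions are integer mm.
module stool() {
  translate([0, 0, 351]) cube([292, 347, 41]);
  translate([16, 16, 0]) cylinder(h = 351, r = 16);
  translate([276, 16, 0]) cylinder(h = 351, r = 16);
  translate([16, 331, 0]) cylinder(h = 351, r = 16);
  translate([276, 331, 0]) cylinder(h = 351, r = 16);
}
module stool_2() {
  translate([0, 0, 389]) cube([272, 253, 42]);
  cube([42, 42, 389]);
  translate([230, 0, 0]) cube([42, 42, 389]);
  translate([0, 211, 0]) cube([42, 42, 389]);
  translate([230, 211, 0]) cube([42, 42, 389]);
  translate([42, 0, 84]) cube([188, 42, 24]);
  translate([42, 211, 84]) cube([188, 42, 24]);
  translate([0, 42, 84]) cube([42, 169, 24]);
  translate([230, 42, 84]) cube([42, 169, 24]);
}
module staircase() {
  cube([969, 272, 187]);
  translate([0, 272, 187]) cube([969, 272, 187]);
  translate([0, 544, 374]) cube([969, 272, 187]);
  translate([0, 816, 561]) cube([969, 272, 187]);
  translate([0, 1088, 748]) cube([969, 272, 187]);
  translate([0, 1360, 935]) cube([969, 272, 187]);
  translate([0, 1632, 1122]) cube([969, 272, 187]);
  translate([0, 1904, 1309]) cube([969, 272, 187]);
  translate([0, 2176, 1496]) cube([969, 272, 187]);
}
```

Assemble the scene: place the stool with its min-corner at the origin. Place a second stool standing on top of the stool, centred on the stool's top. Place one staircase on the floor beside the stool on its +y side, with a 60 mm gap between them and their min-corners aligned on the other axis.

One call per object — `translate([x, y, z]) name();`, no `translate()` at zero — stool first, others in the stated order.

stool();
translate([10, 47, 392]) stool_2();
translate([0, 407, 0]) staircase();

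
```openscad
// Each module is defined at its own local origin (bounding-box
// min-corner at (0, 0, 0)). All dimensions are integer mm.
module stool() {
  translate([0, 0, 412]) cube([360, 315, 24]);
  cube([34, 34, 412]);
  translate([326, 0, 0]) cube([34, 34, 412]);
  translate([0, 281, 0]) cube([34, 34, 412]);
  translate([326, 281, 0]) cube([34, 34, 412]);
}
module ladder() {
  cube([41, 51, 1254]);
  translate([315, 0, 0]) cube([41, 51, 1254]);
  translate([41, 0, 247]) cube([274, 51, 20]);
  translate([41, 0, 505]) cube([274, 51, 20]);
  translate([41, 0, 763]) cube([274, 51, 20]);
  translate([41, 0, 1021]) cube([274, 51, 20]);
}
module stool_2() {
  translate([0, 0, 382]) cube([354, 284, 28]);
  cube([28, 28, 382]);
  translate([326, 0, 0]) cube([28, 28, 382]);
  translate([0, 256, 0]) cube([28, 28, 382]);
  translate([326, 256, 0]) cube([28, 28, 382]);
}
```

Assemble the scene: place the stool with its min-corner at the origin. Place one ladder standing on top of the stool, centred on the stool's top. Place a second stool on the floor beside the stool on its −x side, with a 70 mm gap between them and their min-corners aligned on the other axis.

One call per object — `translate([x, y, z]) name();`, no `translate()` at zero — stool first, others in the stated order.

stool();
translate([2, 132, 436]) ladder();
translate([-424, 0, 0]) stool_2();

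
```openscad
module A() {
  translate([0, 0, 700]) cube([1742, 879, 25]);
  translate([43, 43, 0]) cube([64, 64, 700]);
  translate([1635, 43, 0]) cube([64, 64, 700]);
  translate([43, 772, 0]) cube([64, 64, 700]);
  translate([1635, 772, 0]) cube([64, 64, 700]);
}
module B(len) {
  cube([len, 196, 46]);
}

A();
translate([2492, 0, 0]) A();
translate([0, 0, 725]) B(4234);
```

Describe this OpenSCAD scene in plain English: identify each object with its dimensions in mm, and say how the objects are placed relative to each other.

A is a table with a 1742×879 mm rectangular top, 25 mm thick, top surface at z = 725 mm, supported by four 64×64 mm square legs, each inset 43 mm from the nearest pair of top edges, running from the floor.

B is a rectangular beam 4234 mm long (x), 196 mm deep (y), 46 mm thick (z).

The beam spans the tops of two tables placed 750 mm apart, resting at z = 725 mm.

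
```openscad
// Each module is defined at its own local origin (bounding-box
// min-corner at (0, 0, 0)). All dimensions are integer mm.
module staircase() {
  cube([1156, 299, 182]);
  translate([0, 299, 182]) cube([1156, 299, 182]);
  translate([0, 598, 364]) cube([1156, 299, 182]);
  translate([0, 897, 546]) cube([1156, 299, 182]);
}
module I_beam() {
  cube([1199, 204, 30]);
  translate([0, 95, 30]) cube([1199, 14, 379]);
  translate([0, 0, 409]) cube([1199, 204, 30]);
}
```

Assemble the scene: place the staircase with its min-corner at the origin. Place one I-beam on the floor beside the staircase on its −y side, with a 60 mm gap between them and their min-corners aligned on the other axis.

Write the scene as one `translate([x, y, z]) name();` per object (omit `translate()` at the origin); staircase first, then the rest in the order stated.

staircase();
translate([0, -264, 0]) I_beam();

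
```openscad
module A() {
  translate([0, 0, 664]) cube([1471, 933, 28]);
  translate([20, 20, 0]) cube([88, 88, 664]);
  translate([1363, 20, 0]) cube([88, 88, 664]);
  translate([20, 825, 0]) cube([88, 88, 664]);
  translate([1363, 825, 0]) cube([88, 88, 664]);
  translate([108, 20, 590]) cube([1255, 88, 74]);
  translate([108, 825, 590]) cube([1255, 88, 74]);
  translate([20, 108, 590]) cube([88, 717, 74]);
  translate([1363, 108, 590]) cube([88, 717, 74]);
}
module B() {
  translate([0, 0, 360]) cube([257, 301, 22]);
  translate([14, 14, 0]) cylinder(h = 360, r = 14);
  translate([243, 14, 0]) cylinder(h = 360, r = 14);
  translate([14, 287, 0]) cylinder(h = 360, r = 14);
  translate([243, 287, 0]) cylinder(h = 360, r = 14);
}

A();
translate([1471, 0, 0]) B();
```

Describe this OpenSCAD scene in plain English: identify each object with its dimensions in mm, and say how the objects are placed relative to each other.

A is a rectangular dining table. The top is 1471×933×28 mm with its upper surface at z = 692 mm. It stands on four 88×88 mm square legs, each inset 20 mm from the nearest pair of top edges, running from the floor to the underside of the top. Four apron rails, 88 mm thick and 74 mm tall, run between adjacent legs with their top edges flush with the underside of the top and their outer faces flush with the legs' outer faces.

B is a four-legged stool. The seat is 257×301 mm, 22 mm thick, top at z = 382 mm. It stands on four round legs, each 28 mm in diameter, from z = 0 to the seat underside, each leg's axis is inset half a diameter from the nearest pair of seat edges (so the leg's bounding box is flush with the corner).

The stool is against the table's +x side, with their −y faces flush.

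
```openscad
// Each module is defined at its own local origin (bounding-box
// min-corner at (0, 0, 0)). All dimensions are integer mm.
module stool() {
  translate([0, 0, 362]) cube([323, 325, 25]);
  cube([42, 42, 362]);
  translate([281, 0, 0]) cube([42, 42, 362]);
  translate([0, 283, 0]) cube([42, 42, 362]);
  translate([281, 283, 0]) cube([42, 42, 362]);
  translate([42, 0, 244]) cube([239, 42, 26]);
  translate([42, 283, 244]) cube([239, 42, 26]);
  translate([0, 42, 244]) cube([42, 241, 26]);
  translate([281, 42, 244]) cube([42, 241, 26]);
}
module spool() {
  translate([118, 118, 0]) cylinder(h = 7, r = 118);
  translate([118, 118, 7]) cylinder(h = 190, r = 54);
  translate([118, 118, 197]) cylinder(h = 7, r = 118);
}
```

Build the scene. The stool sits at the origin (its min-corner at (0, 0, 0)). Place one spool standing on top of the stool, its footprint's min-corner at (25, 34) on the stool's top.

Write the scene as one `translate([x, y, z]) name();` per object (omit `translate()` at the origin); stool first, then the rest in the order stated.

stool();
translate([25, 34, 387]) spool();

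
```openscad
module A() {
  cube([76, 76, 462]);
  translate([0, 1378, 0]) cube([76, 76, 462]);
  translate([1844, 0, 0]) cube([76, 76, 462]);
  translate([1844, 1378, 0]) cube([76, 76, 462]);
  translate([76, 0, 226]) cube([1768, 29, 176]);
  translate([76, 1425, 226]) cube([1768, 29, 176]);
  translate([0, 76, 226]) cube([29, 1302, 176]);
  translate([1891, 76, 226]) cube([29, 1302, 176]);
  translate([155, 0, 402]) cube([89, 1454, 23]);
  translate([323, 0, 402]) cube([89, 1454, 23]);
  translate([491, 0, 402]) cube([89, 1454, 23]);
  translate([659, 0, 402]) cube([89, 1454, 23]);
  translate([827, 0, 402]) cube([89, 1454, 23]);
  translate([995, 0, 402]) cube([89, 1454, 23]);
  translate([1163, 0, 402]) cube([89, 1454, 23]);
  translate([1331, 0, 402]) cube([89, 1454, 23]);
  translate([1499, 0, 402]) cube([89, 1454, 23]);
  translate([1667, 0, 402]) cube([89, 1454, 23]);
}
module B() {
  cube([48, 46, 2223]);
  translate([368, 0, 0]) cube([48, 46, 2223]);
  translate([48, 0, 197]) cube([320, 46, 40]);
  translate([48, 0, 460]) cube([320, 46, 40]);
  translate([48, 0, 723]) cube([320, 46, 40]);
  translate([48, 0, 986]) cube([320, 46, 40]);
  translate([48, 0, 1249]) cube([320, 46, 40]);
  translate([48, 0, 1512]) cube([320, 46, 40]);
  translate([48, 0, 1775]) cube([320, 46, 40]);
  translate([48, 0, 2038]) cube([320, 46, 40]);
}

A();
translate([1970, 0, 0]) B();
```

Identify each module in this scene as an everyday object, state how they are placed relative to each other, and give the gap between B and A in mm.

A is a bed frame. B is a ladder. The ladder is on the floor beside the bed frame on its +x side. The gap between the ladder and the bed frame is 50 mm.

The ladder's nearest face is 50 mm from the bed frame's +x face.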